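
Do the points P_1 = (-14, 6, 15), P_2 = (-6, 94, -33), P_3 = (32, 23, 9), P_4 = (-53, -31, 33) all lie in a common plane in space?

No

With P_1 as base: P_1P_2 = (8, 88, -48), P_1P_3 = (46, 17, -6), P_1P_4 = (-39, -37, 18).
P_1P_3 × P_1P_4 = (84, -594, -1039).
P_1P_2 · (P_1P_3 × P_1P_4) = -1728.
Since -1728 ≠ 0, the four points are not coplanar.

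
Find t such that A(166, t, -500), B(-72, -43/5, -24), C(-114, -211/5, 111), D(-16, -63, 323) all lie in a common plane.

637/5

Coplanarity ⇔ det[AB; AC; AD] = 0.
Expanding, this is linear in t: (-22134)t + (14099358/5) = 0.
So t = 637/5.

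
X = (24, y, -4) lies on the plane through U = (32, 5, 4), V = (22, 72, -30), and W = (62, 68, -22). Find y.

A normal to the plane is n = UV × UW = (400, -1280, -2640).
X lies in the plane iff n · UX = 0.
This gives (-1280)y + (24320) = 0, so y = 19.

19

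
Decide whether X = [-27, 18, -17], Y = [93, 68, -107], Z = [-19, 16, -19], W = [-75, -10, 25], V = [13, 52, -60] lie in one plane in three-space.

Yes

The plane through X, Y, Z has normal n = XY × XZ = (-280, -480, -640) and equation n·P = 9800.
Checking the remaining points: n·W = 9800, n·V = 9800.
All equal 9800, so all 5 points lie in one plane.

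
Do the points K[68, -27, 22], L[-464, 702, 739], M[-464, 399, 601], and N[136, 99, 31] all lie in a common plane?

With K as base: KL = (-532, 729, 717), KM = (-532, 426, 579), KN = (68, 126, 9).
KM × KN = (-69120, 44160, -96000).
KL · (KM × KN) = 132480.
Since 132480 ≠ 0, the four points are not coplanar.

No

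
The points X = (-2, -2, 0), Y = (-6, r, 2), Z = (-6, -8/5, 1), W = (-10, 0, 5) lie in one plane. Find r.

-6/5

Coplanarity ⇔ det[XY; XZ; XW] = 0.
Expanding, this is linear in r: (12)r + (72/5) = 0.
So r = -6/5.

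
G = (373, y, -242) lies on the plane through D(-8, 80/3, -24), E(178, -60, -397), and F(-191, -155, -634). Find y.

-5/3

Coplanarity requires DE · (DF × DG) = 0.
DE = (186, -260/3, -373), DF = (-183, -545/3, -610); the triple product is linear in y with coefficient 181719 and constant term 302865.
Setting it to zero: y = -5/3.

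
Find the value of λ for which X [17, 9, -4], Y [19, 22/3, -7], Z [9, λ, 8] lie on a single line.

47/3

Collinearity requires XY × XZ = 0; each component is linear in λ.
The x-component gives (3)λ + (-47) = 0, so λ = 47/3.
The remaining components then also vanish.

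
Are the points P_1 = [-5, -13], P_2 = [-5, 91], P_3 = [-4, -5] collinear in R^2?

No

P_1P_2 = (0, 104), P_1P_3 = (1, 8).
det[P_1P_2; P_1P_3] = (0)(8) − (104)(1) = -104.
The determinant is nonzero, so they are not collinear.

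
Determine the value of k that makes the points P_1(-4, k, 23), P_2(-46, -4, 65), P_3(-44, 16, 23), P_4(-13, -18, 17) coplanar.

The points are coplanar iff P_1P_2 · (P_1P_3 × P_1P_4) = 0.
Expanding, this is linear in k: (1290)k + (41280) = 0.
So k = -32.

-32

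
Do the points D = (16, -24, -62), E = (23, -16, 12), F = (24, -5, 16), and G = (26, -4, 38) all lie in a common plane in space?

Yes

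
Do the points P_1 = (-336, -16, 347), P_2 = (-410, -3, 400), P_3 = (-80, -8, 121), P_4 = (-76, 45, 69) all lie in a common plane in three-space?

With P_1 as base: P_1P_2 = (-74, 13, 53), P_1P_3 = (256, 8, -226), P_1P_4 = (260, 61, -278).
P_1P_3 × P_1P_4 = (11562, 12408, 13536).
P_1P_2 · (P_1P_3 × P_1P_4) = 23124.
Since 23124 ≠ 0, the four points are not coplanar.

No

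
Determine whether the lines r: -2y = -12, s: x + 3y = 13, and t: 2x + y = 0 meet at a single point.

No

Intersecting r and s: solving the 2×2 system gives (x, y) = (-5, 6).
Substitute into t: (2)(-5) + (1)(6) = -4.
But t requires 0 ≠ -4, so the three lines have no common point.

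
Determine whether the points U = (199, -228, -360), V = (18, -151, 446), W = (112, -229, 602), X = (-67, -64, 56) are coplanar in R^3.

The four points are coplanar iff the 3×3 determinant with rows UV, UW, UX is zero.
Rows: (-181, 77, 806), (-87, -1, 962), (-266, 164, 416).
Expanding along the first row: (-181)(-158184) − (77)(219700) + (806)(-14534) = 0.
Zero determinant ⇒ coplanar.

Yes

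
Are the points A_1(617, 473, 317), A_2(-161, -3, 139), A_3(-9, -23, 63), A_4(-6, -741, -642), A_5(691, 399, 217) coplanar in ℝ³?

Yes

The plane through A_1, A_2, A_3 has normal n = A_1A_2 × A_1A_3 = (32616, -86184, 87912) and equation n·P = 7227144.
Checking the remaining points: n·A_4 = 7227144, n·A_5 = 7227144.
All equal 7227144, so all 5 points lie in one plane.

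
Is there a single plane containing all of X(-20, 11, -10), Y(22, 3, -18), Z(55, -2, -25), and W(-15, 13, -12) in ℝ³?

No

The four points are coplanar iff the 3×3 determinant with rows XY, XZ, XW is zero.
Rows: (42, -8, -8), (75, -13, -15), (5, 2, -2).
Expanding along the first row: (42)(56) − (-8)(-75) + (-8)(215) = 32.
Nonzero ⇒ not coplanar.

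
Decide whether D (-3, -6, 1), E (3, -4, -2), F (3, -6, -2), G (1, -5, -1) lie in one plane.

Yes

The four points are coplanar iff the 3×3 determinant with rows DE, DF, DG is zero.
Rows: (6, 2, -3), (6, 0, -3), (4, 1, -2).
Expanding along the first row: (6)(3) − (2)(0) + (-3)(6) = 0.
Zero determinant ⇒ coplanar.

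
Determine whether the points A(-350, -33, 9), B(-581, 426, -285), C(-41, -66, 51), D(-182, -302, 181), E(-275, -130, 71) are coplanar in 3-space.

No

The plane through A, B, C has normal n = AB × AC = (9576, -81144, -134208) and equation n·P = -1881720.
Checking the remaining points: n·D = -1528992, n·E = -1613448.
Since n·D = -1528992 ≠ -1881720, D is off the plane and the points are not all coplanar.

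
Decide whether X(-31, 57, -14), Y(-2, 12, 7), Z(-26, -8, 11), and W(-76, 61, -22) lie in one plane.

The four points are coplanar iff the 3×3 determinant with rows XY, XZ, XW is zero.
Rows: (29, -45, 21), (5, -65, 25), (-45, 4, -8).
Expanding along the first row: (29)(420) − (-45)(1085) + (21)(-2905) = 0.
Zero determinant ⇒ coplanar.

Yes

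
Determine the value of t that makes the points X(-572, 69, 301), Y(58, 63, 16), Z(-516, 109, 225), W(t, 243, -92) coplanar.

-194

Normal to plane XYZ: n = (11856, 31920, 25536); plane equation n·P = 3107184.
Requiring n·W = 3107184: (11856)t + (5407248) = 3107184.
So t = -194.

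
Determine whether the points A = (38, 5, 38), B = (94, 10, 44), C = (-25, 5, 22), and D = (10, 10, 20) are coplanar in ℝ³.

The four points are coplanar iff the 3×3 determinant with rows AB, AC, AD is zero.
Rows: (56, 5, 6), (-63, 0, -16), (-28, 5, -18).
Expanding along the first row: (56)(80) − (5)(686) + (6)(-315) = -840.
Nonzero ⇒ not coplanar.

No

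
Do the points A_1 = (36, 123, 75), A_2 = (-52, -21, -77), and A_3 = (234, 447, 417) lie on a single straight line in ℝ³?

Yes

A_1A_2 = (-88, -144, -152), A_1A_3 = (198, 324, 342).
Each component of A_1A_3 is -9/4 times the corresponding component of A_1A_2, so A_1A_3 = -9/4·A_1A_2 and the points are collinear.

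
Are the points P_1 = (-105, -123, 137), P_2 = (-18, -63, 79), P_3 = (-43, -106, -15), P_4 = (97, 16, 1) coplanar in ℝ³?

The four points are coplanar iff the 3×3 determinant with rows P_1P_2, P_1P_3, P_1P_4 is zero.
Rows: (87, 60, -58), (62, 17, -152), (202, 139, -136).
Expanding along the first row: (87)(18816) − (60)(22272) + (-58)(5184) = 0.
Zero determinant ⇒ coplanar.

Yes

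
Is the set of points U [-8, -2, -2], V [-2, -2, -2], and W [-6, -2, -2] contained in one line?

UV = (6, 0, 0), UW = (2, 0, 0).
Each component of UW is 1/3 times the corresponding component of UV, so UW = 1/3·UV and the points are collinear.

Yes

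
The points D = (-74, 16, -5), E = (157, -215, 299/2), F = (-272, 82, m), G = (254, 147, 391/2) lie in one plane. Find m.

Normal to plane DEG: n = (-66555, 8721/2, 106029); plane equation n·P = 4464693.
Requiring n·F = 4464693: (106029)m + (18460521) = 4464693.
So m = -132.

-132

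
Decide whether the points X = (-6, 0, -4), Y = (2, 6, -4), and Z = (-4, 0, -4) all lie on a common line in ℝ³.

XY = (8, 6, 0), XZ = (2, 0, 0).
Comparing components 1 and 2: (8)(0) − (6)(2) = -12 ≠ 0, so XY and XZ are not parallel and the points are not collinear.

No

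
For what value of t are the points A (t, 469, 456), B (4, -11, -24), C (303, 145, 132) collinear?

924

Collinearity requires AB × AC = 0; each component is linear in t.
The y-component gives (156)t + (-144144) = 0, so t = 924.
The remaining components then also vanish.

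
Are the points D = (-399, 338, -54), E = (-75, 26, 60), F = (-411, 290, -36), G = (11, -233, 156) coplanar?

The four points are coplanar iff the 3×3 determinant with rows DE, DF, DG is zero.
Rows: (324, -312, 114), (-12, -48, 18), (410, -571, 210).
Expanding along the first row: (324)(198) − (-312)(-9900) + (114)(26532) = 0.
Zero determinant ⇒ coplanar.

Yes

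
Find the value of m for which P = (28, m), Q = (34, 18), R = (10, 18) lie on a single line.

The three points are collinear iff det[PQ; PR] = 0.
This determinant is linear in m: (-24)m + (432) = 0, so m = 18.

18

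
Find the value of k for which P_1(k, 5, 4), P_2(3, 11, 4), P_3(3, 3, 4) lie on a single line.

3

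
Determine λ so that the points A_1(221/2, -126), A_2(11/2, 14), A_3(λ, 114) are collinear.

-139/2

The three points are collinear iff det[A_1A_2; A_1A_3] = 0.
This determinant is linear in λ: (-140)λ + (-9730) = 0, so λ = -139/2.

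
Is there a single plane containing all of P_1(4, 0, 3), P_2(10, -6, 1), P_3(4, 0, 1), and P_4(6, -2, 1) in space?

Yes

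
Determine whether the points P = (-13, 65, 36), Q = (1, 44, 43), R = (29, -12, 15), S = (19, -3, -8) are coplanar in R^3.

The four points are coplanar iff the 3×3 determinant with rows PQ, PR, PS is zero.
Rows: (14, -21, 7), (42, -77, -21), (32, -68, -44).
Expanding along the first row: (14)(1960) − (-21)(-1176) + (7)(-392) = 0.
Zero determinant ⇒ coplanar.

Yes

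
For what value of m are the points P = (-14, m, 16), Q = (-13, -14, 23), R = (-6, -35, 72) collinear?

Direction QR = (7, -21, 49). From the x-coordinate of P, the parameter along the line is τ = (-14 − (-13))/7 = -1/7.
Then m = (-14) + (-1/7)·(-21) = -11.

-11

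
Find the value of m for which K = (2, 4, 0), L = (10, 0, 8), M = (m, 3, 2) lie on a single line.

4

Direction KL = (8, -4, 8). From the y-coordinate of M, the parameter along the line is τ = (3 − 4)/(-4) = 1/4.
Then m = 2 + 1/4·(8) = 4.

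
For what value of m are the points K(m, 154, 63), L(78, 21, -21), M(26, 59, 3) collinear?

Collinearity requires KL × KM = 0; each component is linear in m.
The y-component gives (24)m + (2496) = 0, so m = -104.
The remaining components then also vanish.

-104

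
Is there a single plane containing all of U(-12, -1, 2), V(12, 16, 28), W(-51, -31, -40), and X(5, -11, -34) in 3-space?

No

A normal to the plane through U, V, W is n = UV × UW = (66, -6, -57).
The plane has equation n·P = -900. For X: n·X = 2334.
2334 ≠ -900, so X is off the plane.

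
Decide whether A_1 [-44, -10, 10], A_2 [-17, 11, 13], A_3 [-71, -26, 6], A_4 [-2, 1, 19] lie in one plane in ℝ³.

The four points are coplanar iff the 3×3 determinant with rows A_1A_2, A_1A_3, A_1A_4 is zero.
Rows: (27, 21, 3), (-27, -16, -4), (42, 11, 9).
Expanding along the first row: (27)(-100) − (21)(-75) + (3)(375) = 0.
Zero determinant ⇒ coplanar.

Yes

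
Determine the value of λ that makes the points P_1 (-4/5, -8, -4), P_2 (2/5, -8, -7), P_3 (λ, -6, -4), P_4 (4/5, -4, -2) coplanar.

2/5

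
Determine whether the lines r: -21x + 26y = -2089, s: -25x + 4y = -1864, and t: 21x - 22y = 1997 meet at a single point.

No

Intersecting r and s: solving the 2×2 system gives (x, y) = (20054/283, -13081/566).
Substitute into t: (21)(20054/283) + (-22)(-13081/566) = 565025/283.
But t requires 1997 ≠ 565025/283, so the three lines have no common point.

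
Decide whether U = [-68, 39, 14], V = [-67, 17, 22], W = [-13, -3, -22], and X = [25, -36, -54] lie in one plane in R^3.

No

A normal to the plane through U, V, W is n = UV × UW = (1128, 476, 1168).
The plane has equation n·P = -41788. For X: n·X = -52008.
-52008 ≠ -41788, so X is off the plane.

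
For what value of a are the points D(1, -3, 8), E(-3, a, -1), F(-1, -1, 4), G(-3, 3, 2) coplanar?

0

Normal to plane DFG: n = (12, 4, -4); plane equation n·P = -32.
Requiring n·E = -32: (4)a + (-32) = -32.
So a = 0.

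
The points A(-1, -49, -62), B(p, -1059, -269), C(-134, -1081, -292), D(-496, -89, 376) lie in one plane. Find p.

-151

Coplanarity ⇔ det[AB; AC; AD] = 0.
Expanding, this is linear in p: (-461216)p + (-69643616) = 0.
So p = -151.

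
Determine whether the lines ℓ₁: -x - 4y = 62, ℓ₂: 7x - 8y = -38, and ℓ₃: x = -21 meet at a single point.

No

The three lines meet at one point iff the augmented coefficient matrix [aᵢ bᵢ cᵢ] has rank < 3, i.e. its determinant vanishes.
Here the determinant is -108.
Nonzero, so no common point exists.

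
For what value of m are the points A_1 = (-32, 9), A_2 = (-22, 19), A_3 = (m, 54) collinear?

Collinearity: (A_3 − A_1) must be parallel to (A_2 − A_1) = (10, 10).
Cross-multiplying the components: (m − (-32))·(10) = (45)·(10).
Solving gives m = 13.

13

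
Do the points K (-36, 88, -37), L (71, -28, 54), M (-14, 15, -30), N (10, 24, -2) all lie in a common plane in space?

No

The four points are coplanar iff the 3×3 determinant with rows KL, KM, KN is zero.
Rows: (107, -116, 91), (22, -73, 7), (46, -64, 35).
Expanding along the first row: (107)(-2107) − (-116)(448) + (91)(1950) = 3969.
Nonzero ⇒ not coplanar.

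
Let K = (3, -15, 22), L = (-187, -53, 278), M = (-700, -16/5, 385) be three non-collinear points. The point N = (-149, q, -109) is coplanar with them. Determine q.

211/5

The plane through K, L, M has equation −(84074/5)x − 110998y − 28956z = 4887468/5.
Substituting N: (-110998)q + (28308046/5) = 4887468/5, so q = 211/5.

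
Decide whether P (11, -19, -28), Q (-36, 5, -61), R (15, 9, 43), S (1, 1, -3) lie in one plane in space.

No

A normal to the plane through P, Q, R is n = PQ × PR = (2628, 3205, -1412).
The plane has equation n·X = 7549. For S: n·S = 10069.
10069 ≠ 7549, so S is off the plane.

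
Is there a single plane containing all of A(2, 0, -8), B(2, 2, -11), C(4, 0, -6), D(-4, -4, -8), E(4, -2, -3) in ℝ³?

Yes

The plane through A, B, C has normal n = AB × AC = (4, -6, -4) and equation n·P = 40.
Checking the remaining points: n·D = 40, n·E = 40.
All equal 40, so all 5 points lie in one plane.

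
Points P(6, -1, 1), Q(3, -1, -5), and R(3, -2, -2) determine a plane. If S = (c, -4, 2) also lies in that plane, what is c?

2

The plane through P, Q, R has equation −6x + 9y + 3z = -42.
Substituting S: (-6)c + (-30) = -42, so c = 2.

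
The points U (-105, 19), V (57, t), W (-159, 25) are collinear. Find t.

The three points are collinear iff det[UV; UW] = 0.
This determinant is linear in t: (54)t + (-54) = 0, so t = 1.

1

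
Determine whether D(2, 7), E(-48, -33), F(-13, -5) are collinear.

Yes

DE = (-50, -40), DF = (-15, -12).
Checking proportionality: DF = 3/10·DE, so the vectors are parallel and the points are collinear.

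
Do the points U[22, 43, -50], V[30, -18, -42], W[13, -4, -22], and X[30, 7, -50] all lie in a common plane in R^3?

With U as base: UV = (8, -61, 8), UW = (-9, -47, 28), UX = (8, -36, 0).
UW × UX = (1008, 224, 700).
UV · (UW × UX) = 0.
The scalar triple product vanishes, so the four points are coplanar.

Yes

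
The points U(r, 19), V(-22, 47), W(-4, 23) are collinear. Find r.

Collinearity: (U − V) must be parallel to (W − V) = (18, -24).
Cross-multiplying the components: (r − (-22))·(-24) = (-28)·(18).
Solving gives r = -1.

-1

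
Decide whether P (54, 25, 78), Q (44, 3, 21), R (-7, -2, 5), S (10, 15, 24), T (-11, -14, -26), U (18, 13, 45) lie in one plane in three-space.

No

The plane through P, Q, R has normal n = PQ × PR = (67, 2747, -1072) and equation n·X = -11323.
Checking the remaining points: n·S = 16147, n·T = -11323, n·U = -11323.
Since n·S = 16147 ≠ -11323, S is off the plane and the points are not all coplanar.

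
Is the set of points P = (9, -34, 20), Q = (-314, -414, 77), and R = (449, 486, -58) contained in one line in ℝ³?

No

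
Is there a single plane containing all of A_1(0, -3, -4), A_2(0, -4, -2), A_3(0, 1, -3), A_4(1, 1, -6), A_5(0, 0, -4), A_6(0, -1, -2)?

The plane through A_1, A_2, A_3 has normal n = A_1A_2 × A_1A_3 = (-9, 0, 0) and equation n·P = 0.
Checking the remaining points: n·A_4 = -9, n·A_5 = 0, n·A_6 = 0.
Since n·A_4 = -9 ≠ 0, A_4 is off the plane and the points are not all coplanar.

No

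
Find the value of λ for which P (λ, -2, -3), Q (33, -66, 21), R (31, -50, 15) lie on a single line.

25

Direction QR = (-2, 16, -6). From the y-coordinate of P, the parameter along the line is τ = (-2 − (-66))/16 = 4.
Then λ = 33 + 4·(-2) = 25.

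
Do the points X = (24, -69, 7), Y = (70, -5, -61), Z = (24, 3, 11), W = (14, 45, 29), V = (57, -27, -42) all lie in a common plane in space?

The plane through X, Y, Z has normal n = XY × XZ = (5152, -184, 3312) and equation n·P = 159528.
Checking the remaining points: n·W = 159896, n·V = 159528.
Since n·W = 159896 ≠ 159528, W is off the plane and the points are not all coplanar.

No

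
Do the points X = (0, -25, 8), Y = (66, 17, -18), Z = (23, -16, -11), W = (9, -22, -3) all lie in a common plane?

No

With X as base: XY = (66, 42, -26), XZ = (23, 9, -19), XW = (9, 3, -11).
XZ × XW = (-42, 82, -12).
XY · (XZ × XW) = 984.
Since 984 ≠ 0, the four points are not coplanar.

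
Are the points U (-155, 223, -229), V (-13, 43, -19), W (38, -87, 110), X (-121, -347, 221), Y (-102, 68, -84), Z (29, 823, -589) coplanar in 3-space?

No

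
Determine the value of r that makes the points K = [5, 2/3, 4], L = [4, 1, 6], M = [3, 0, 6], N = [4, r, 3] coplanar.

Normal to plane KLM: n = (2, -2, 4/3); plane equation n·P = 14.
Requiring n·N = 14: (-2)r + (12) = 14.
So r = -1.

-1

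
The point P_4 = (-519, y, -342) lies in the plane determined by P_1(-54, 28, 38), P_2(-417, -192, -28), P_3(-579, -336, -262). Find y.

-320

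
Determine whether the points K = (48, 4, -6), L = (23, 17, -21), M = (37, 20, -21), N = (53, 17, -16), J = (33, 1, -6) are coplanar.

No

The plane through K, L, M has normal n = KL × KM = (45, -210, -257) and equation n·P = 2862.
Checking the remaining points: n·N = 2927, n·J = 2817.
Since n·N = 2927 ≠ 2862, N is off the plane and the points are not all coplanar.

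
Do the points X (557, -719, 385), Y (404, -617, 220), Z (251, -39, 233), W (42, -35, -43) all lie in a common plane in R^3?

The four points are coplanar iff the 3×3 determinant with rows XY, XZ, XW is zero.
Rows: (-153, 102, -165), (-306, 680, -152), (-515, 684, -428).
Expanding along the first row: (-153)(-187072) − (102)(52688) + (-165)(140896) = 0.
Zero determinant ⇒ coplanar.

Yes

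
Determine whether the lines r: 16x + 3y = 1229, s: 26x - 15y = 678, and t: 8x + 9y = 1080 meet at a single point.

Intersecting r and s: solving the 2×2 system gives (x, y) = (6823/106, 10553/159).
Substitute into t: (8)(6823/106) + (9)(10553/159) = 58951/53.
But t requires 1080 ≠ 58951/53, so the three lines have no common point.

No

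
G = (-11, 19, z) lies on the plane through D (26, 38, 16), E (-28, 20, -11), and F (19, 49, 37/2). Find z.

-11/2

A normal to the plane is n = DE × DF = (252, 324, -720).
G lies in the plane iff n · DG = 0.
This gives (-720)z + (-3960) = 0, so z = -11/2.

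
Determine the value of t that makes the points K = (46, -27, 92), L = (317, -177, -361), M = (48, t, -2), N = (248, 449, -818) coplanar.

65

Coplanarity ⇔ det[KL; KM; KN] = 0.
Expanding, this is linear in t: (-155104)t + (10081760) = 0.
So t = 65.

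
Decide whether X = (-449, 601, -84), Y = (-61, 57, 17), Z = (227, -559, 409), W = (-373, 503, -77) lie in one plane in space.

The four points are coplanar iff the 3×3 determinant with rows XY, XZ, XW is zero.
Rows: (388, -544, 101), (676, -1160, 493), (76, -98, 7).
Expanding along the first row: (388)(40194) − (-544)(-32736) + (101)(21912) = 0.
Zero determinant ⇒ coplanar.

Yes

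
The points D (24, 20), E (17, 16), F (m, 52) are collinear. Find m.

Collinearity: (F − D) must be parallel to (E − D) = (-7, -4).
Cross-multiplying the components: (m − 24)·(-4) = (32)·(-7).
Solving gives m = 80.

80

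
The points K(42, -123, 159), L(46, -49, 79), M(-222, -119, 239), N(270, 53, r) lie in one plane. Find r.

-101

Coplanarity ⇔ det[KL; KM; KN] = 0.
Expanding, this is linear in r: (19552)r + (1974752) = 0.
So r = -101.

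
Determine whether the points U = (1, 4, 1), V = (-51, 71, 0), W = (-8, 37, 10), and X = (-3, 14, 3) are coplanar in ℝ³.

A normal to the plane through U, V, W is n = UV × UW = (636, 477, -1113).
The plane has equation n·P = 1431. For X: n·X = 1431.
Equal, so X lies in the plane and all four are coplanar.

Yes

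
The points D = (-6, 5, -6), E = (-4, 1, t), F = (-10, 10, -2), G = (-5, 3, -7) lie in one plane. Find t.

-8

Normal to plane DFG: n = (3, 0, 3); plane equation n·P = -36.
Requiring n·E = -36: (3)t + (-12) = -36.
So t = -8.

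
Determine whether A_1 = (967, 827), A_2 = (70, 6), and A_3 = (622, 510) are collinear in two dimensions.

A_1A_2 = (-897, -821), A_1A_3 = (-345, -317).
If collinear, A_1A_3 would be a scalar multiple of A_1A_2. But (-897)·(-317) ≠ (-821)·(-345) (difference 1104), so they are not parallel; the points are not collinear.

No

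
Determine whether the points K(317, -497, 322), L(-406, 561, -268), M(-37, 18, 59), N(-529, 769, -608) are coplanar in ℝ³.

Yes

With K as base: KL = (-723, 1058, -590), KM = (-354, 515, -263), KN = (-846, 1266, -930).
KM × KN = (-145992, -106722, -12474).
KL · (KM × KN) = 0.
The scalar triple product vanishes, so the four points are coplanar.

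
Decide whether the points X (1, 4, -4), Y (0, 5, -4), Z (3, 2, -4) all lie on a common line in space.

Yes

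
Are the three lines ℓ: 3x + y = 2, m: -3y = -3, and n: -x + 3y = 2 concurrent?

No

Intersecting ℓ and m: solving the 2×2 system gives (x, y) = (1/3, 1).
Substitute into n: (-1)(1/3) + (3)(1) = 8/3.
But n requires 2 ≠ 8/3, so the three lines have no common point.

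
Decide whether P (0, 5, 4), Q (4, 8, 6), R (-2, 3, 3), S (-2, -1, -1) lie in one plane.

No

With P as base: PQ = (4, 3, 2), PR = (-2, -2, -1), PS = (-2, -6, -5).
PR × PS = (4, -8, 8).
PQ · (PR × PS) = 8.
Since 8 ≠ 0, the four points are not coplanar.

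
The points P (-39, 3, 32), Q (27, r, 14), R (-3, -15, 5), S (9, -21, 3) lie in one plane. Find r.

Normal to plane PRS: n = (-126, -252, 0); plane equation n·X = 4158.
Requiring n·Q = 4158: (-252)r + (-3402) = 4158.
So r = -30.

-30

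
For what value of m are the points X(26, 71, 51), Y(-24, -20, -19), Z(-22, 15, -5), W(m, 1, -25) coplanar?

The points are coplanar iff XY · (XZ × XW) = 0.
Expanding, this is linear in m: (1176)m + (49392) = 0.
So m = -42.

-42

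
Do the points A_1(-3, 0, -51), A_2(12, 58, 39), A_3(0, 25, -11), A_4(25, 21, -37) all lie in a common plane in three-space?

No

With A_1 as base: A_1A_2 = (15, 58, 90), A_1A_3 = (3, 25, 40), A_1A_4 = (28, 21, 14).
A_1A_3 × A_1A_4 = (-490, 1078, -637).
A_1A_2 · (A_1A_3 × A_1A_4) = -2156.
Since -2156 ≠ 0, the four points are not coplanar.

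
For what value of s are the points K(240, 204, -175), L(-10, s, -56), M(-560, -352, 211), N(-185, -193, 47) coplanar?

40

The points are coplanar iff KL · (KM × KN) = 0.
Expanding, this is linear in s: (13550)s + (-542000) = 0.
So s = 40.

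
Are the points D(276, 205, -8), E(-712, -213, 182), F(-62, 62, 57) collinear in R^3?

Yes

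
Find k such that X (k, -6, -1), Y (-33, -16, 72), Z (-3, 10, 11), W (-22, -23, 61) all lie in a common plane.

Coplanarity ⇔ det[XY; XZ; XW] = 0.
Expanding, this is linear in k: (713)k + (-9269) = 0.
So k = 13.

13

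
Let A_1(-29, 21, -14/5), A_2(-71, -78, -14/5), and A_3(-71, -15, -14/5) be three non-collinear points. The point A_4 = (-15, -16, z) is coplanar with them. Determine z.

A normal to the plane is n = A_1A_2 × A_1A_3 = (0, 0, -2646).
A_4 lies in the plane iff n · A_1A_4 = 0.
This gives (-2646)z + (-37044/5) = 0, so z = -14/5.

-14/5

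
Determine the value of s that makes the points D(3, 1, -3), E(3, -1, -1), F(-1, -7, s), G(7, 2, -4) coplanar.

5

Normal to plane DEG: n = (0, 8, 8); plane equation n·P = -16.
Requiring n·F = -16: (8)s + (-56) = -16.
So s = 5.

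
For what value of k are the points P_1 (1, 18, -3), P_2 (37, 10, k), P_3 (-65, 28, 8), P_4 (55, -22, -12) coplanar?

-9

Normal to plane P_1P_3P_4: n = (350, 0, 2100); plane equation n·P = -5950.
Requiring n·P_2 = -5950: (2100)k + (12950) = -5950.
So k = -9.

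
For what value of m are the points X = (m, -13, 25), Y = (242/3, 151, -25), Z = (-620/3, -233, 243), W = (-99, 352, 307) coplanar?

3

The points are coplanar iff XY · (XZ × XW) = 0.
Expanding, this is linear in m: (181356)m + (-544068) = 0.
So m = 3.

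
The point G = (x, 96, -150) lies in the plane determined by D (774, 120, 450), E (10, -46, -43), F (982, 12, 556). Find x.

-210

A normal to the plane is n = DE × DF = (-70840, -21560, 117040).
G lies in the plane iff n · DG = 0.
This gives (-70840)x + (-14876400) = 0, so x = -210.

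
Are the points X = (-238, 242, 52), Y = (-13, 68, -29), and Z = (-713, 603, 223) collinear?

XY = (225, -174, -81), XZ = (-475, 361, 171).
Comparing components 2 and 3: (-174)(171) − (-81)(361) = -513 ≠ 0, so XY and XZ are not parallel and the points are not collinear.

No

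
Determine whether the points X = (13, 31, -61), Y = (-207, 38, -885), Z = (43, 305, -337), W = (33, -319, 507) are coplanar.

The four points are coplanar iff the 3×3 determinant with rows XY, XZ, XW is zero.
Rows: (-220, 7, -824), (30, 274, -276), (20, -350, 568).
Expanding along the first row: (-220)(59032) − (7)(22560) + (-824)(-15980) = 22560.
Nonzero ⇒ not coplanar.

No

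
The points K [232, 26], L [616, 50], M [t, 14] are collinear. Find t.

The three points are collinear iff det[KL; KM] = 0.
This determinant is linear in t: (-24)t + (960) = 0, so t = 40.

40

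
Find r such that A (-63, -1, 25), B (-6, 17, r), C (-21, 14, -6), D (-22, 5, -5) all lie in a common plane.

-17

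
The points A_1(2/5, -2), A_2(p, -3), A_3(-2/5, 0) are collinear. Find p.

Collinearity: (A_2 − A_1) must be parallel to (A_3 − A_1) = (-4/5, 2).
Cross-multiplying the components: (p − 2/5)·(2) = (-1)·(-4/5).
Solving gives p = 4/5.

4/5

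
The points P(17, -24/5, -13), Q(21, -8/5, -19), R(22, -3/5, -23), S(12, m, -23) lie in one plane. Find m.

-37/5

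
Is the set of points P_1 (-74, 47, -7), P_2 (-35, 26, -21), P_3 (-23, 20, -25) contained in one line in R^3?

No

P_1P_2 = (39, -21, -14), P_1P_3 = (51, -27, -18).
P_1P_2 × P_1P_3 = (0, -12, 18).
The cross product is nonzero, so the points do not lie on one line.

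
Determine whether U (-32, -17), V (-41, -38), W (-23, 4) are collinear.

UV = (-9, -21), UW = (9, 21).
det[UV; UW] = (-9)(21) − (-21)(9) = 0.
The determinant is zero, so the points are collinear.

Yes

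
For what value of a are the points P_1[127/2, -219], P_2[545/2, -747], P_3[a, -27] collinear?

The three points are collinear iff det[P_1P_2; P_1P_3] = 0.
This determinant is linear in a: (528)a + (6600) = 0, so a = -25/2.

-25/2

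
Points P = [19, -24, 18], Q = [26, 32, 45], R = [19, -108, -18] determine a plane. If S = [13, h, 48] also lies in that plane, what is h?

A normal to the plane is n = PQ × PR = (252, 252, -588).
S lies in the plane iff n · PS = 0.
This gives (252)h + (-13104) = 0, so h = 52.

52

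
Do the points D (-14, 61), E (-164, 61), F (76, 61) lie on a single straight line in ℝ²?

Yes

DE = (-150, 0), DF = (90, 0).
Checking proportionality: DF = -3/5·DE, so the vectors are parallel and the points are collinear.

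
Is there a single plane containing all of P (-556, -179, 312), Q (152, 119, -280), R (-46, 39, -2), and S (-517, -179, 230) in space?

No

The four points are coplanar iff the 3×3 determinant with rows PQ, PR, PS is zero.
Rows: (708, 298, -592), (510, 218, -314), (39, 0, -82).
Expanding along the first row: (708)(-17876) − (298)(-29574) + (-592)(-8502) = 1190028.
Nonzero ⇒ not coplanar.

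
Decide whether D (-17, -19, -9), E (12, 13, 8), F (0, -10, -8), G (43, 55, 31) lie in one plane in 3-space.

No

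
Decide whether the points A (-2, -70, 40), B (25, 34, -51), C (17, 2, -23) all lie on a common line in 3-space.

No

AB = (27, 104, -91), AC = (19, 72, -63).
Comparing components 3 and 1: (-91)(19) − (27)(-63) = -28 ≠ 0, so AB and AC are not parallel and the points are not collinear.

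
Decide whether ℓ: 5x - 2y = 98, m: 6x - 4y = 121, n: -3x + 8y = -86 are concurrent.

The three lines meet at one point iff the augmented coefficient matrix [aᵢ bᵢ cᵢ] has rank < 3, i.e. its determinant vanishes.
Here the determinant is 102.
Nonzero, so no common point exists.

No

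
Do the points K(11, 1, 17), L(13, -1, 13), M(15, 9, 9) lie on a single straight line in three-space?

No

KL = (2, -2, -4), KM = (4, 8, -8).
KL × KM = (48, 0, 24).
The cross product is nonzero, so the points do not lie on one line.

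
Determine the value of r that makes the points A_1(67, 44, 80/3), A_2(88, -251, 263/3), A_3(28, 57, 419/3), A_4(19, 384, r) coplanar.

86/3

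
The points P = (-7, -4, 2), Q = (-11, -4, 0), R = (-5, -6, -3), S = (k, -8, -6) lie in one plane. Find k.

Normal to plane PQR: n = (-4, -24, 8); plane equation n·X = 140.
Requiring n·S = 140: (-4)k + (144) = 140.
So k = 1.

1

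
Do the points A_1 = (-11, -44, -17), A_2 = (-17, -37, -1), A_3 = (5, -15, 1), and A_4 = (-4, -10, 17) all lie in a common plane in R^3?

With A_1 as base: A_1A_2 = (-6, 7, 16), A_1A_3 = (16, 29, 18), A_1A_4 = (7, 34, 34).
A_1A_3 × A_1A_4 = (374, -418, 341).
A_1A_2 · (A_1A_3 × A_1A_4) = 286.
Since 286 ≠ 0, the four points are not coplanar.

No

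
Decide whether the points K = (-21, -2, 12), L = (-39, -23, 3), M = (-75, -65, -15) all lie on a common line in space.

KL = (-18, -21, -9), KM = (-54, -63, -27).
KL × KM = (0, 0, 0).
The cross product vanishes, so the three points are collinear.

Yes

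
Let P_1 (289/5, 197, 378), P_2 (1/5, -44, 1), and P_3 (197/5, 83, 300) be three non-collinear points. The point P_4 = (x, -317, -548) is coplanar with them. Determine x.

Coplanarity requires P_1P_2 · (P_1P_3 × P_1P_4) = 0.
P_1P_2 = (-288/5, -241, -377), P_1P_3 = (-92/5, -114, -78); the triple product is linear in x with coefficient -24180 and constant term -1832844.
Setting it to zero: x = -379/5.

-379/5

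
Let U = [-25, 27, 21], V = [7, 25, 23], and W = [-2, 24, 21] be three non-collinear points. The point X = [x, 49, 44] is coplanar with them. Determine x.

-2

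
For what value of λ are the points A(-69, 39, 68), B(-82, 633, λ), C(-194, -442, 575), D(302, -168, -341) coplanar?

Coplanarity ⇔ det[AB; AC; AD] = 0.
Expanding, this is linear in λ: (204326)λ + (63545386) = 0.
So λ = -311.

-311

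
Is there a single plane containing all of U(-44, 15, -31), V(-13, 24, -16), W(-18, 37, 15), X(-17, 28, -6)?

A normal to the plane through U, V, W is n = UV × UW = (84, -1036, 448).
The plane has equation n·P = -33124. For X: n·X = -33124.
Equal, so X lies in the plane and all four are coplanar.

Yes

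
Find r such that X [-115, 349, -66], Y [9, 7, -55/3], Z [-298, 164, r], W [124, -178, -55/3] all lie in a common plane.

Normal to plane XYW: n = (26455/3, 16445/3, 16390); plane equation n·P = -548240/3.
Requiring n·Z = -548240/3: (16390)r + (-1728870) = -548240/3.
So r = 283/3.

283/3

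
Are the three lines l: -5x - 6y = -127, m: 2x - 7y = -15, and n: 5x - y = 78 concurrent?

Yes

The three lines meet at one point iff the augmented coefficient matrix [aᵢ bᵢ cᵢ] has rank < 3, i.e. its determinant vanishes.
Here the determinant is 0.
It vanishes, so the lines are concurrent at (17, 7).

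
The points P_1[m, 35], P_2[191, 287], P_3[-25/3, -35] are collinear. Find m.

35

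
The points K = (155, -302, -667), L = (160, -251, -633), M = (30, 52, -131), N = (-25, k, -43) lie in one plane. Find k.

Coplanarity ⇔ det[KL; KM; KN] = 0.
Expanding, this is linear in k: (-6930)k + (235620) = 0.
So k = 34.

34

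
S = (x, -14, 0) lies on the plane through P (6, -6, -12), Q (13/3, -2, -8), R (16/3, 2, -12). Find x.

The plane through P, Q, R has equation −32x − (8/3)y − (32/3)z = -48.
Substituting S: (-32)x + (112/3) = -48, so x = 8/3.

8/3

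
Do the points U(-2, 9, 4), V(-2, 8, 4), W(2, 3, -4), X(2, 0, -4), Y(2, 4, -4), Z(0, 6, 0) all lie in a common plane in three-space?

Yes

The plane through U, V, W has normal n = UV × UW = (8, 0, 4) and equation n·P = 0.
Checking the remaining points: n·X = 0, n·Y = 0, n·Z = 0.
All equal 0, so all 6 points lie in one plane.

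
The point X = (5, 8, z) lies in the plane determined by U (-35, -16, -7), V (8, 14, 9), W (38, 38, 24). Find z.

The plane through U, V, W has equation 66x − 165y + 132z = -594.
Substituting X: (132)z + (-990) = -594, so z = 3.

3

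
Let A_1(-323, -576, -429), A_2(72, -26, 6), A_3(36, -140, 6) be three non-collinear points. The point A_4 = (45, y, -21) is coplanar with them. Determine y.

Coplanarity requires A_1A_2 · (A_1A_3 × A_1A_4) = 0.
A_1A_2 = (395, 550, 435), A_1A_3 = (359, 436, 435); the triple product is linear in y with coefficient -15660 and constant term -1064880.
Setting it to zero: y = -68.

-68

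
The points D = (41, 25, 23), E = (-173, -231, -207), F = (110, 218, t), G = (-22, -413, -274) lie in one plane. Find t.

167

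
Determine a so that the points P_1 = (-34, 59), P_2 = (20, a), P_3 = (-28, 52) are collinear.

Collinearity: (P_2 − P_1) must be parallel to (P_3 − P_1) = (6, -7).
Cross-multiplying the components: (a − 59)·(6) = (54)·(-7).
Solving gives a = -4.

-4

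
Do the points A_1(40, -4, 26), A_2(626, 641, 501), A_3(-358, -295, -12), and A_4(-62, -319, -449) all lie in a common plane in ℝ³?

A normal to the plane through A_1, A_2, A_3 is n = A_1A_2 × A_1A_3 = (113715, -166782, 86184).
The plane has equation n·P = 7456512. For A_4: n·A_4 = 7456512.
Equal, so A_4 lies in the plane and all four are coplanar.

Yes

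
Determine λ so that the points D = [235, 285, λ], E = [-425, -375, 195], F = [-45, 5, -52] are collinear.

Collinearity requires DE × DF = 0; each component is linear in λ.
The x-component gives (380)λ + (88920) = 0, so λ = -234.
The remaining components then also vanish.

-234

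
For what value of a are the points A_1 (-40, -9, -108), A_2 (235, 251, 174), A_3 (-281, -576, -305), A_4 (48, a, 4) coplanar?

-73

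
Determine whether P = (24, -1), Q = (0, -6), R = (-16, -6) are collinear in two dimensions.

No

PQ = (-24, -5), PR = (-40, -5).
If collinear, PR would be a scalar multiple of PQ. But (-24)·(-5) ≠ (-5)·(-40) (difference -80), so they are not parallel; the points are not collinear.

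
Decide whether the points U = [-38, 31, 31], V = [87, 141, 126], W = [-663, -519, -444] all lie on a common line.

Yes

UV = (125, 110, 95), UW = (-625, -550, -475).
UV × UW = (0, 0, 0).
The cross product vanishes, so the three points are collinear.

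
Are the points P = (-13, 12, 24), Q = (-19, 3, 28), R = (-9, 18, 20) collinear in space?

No

PQ = (-6, -9, 4), PR = (4, 6, -4).
PQ × PR = (12, -8, 0).
The cross product is nonzero, so the points do not lie on one line.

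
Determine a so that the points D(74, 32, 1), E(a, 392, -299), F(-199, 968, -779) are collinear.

-31

Collinearity requires DE × DF = 0; each component is linear in a.
The y-component gives (780)a + (24180) = 0, so a = -31.
The remaining components then also vanish.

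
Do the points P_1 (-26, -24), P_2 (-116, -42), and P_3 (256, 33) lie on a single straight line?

No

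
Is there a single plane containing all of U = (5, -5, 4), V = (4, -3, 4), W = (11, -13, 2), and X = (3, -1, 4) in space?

Yes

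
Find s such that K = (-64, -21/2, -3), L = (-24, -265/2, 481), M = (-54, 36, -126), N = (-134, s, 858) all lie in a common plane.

-336

Coplanarity ⇔ det[KL; KM; KN] = 0.
Expanding, this is linear in s: (9760)s + (3279360) = 0.
So s = -336.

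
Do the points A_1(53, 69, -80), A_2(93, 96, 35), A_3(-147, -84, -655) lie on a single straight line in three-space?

No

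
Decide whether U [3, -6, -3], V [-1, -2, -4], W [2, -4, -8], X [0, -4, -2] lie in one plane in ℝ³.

With U as base: UV = (-4, 4, -1), UW = (-1, 2, -5), UX = (-3, 2, 1).
UW × UX = (12, 16, 4).
UV · (UW × UX) = 12.
Since 12 ≠ 0, the four points are not coplanar.

No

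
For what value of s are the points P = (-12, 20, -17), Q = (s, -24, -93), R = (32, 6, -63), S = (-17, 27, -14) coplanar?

Normal to plane PRS: n = (280, 98, 238); plane equation n·X = -5446.
Requiring n·Q = -5446: (280)s + (-24486) = -5446.
So s = 68.

68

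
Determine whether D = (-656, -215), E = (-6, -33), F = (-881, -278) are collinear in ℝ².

Yes

DE = (650, 182), DF = (-225, -63).
Checking proportionality: DF = -9/26·DE, so the vectors are parallel and the points are collinear.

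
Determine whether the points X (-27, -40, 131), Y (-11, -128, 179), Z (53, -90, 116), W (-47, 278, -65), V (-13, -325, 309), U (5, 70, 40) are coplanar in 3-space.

The plane through X, Y, Z has normal n = XY × XZ = (3720, 4080, 6240) and equation n·P = 553800.
Checking the remaining points: n·W = 553800, n·V = 553800, n·U = 553800.
All equal 553800, so all 6 points lie in one plane.

Yes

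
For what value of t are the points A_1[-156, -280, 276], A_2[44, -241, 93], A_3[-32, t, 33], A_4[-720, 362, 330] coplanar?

Coplanarity ⇔ det[A_1A_2; A_1A_3; A_1A_4] = 0.
Expanding, this is linear in t: (-92412)t + (-4158540) = 0.
So t = -45.

-45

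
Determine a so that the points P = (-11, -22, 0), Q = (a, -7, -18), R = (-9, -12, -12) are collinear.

Direction PR = (2, 10, -12). From the y-coordinate of Q, the parameter along the line is τ = (-7 − (-22))/10 = 3/2.
Then a = (-11) + 3/2·(2) = -8.

-8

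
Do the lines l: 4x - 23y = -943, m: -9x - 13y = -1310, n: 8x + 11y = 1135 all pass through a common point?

Yes

Lines aᵢx + bᵢy = cᵢ with pairwise distinct directions are concurrent exactly when det[aᵢ bᵢ cᵢ] = 0.
Here the determinant is 0.
It vanishes, so the lines are concurrent at (69, 53).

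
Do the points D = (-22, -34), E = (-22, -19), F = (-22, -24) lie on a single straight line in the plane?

Yes

DE = (0, 15), DF = (0, 10).
Twice the signed area of △DEF is (0)(10) − (15)(0) = 0.
The triangle is degenerate (zero area), so the points are collinear.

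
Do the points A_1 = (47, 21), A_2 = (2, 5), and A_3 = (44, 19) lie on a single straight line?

A_1A_2 = (-45, -16), A_1A_3 = (-3, -2).
Twice the signed area of △A_1A_2A_3 is (-45)(-2) − (-16)(-3) = 42.
The area is nonzero, so the three points are not collinear.

No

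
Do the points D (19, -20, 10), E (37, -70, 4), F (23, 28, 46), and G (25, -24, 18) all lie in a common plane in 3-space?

No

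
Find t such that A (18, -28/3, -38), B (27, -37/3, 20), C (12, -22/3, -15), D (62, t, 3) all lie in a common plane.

-24

Normal to plane ABC: n = (-185, -555, 0); plane equation n·P = 1850.
Requiring n·D = 1850: (-555)t + (-11470) = 1850.
So t = -24.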